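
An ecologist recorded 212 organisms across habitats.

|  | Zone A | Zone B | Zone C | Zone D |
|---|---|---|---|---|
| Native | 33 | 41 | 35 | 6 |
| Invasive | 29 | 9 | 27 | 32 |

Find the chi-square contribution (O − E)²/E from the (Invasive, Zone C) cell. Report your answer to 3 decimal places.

Row total (Invasive) = 97; column total (Zone C) = 62; N = 212.
Expected count E = 97 × 62 / 212 = 28.3679.
Contribution = (O − E)²/E = (27 − 28.3679)² / 28.3679 = 0.066.

0.066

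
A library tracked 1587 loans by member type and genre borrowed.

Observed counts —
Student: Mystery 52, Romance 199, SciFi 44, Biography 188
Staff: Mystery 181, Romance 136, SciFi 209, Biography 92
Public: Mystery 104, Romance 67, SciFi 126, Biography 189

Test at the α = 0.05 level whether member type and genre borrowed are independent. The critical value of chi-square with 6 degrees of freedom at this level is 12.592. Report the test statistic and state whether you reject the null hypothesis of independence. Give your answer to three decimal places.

264.301; reject H₀

Row totals: 483, 618, 486. Column totals: 337, 402, 379, 469. Grand total N = 1587.
Expected counts (row total × column total / N):
  Student, Mystery: 483×337/1587 = 102.5652
  Student, Romance: 483×402/1587 = 122.3478
  Student, SciFi: 483×379/1587 = 115.3478
  Student, Biography: 483×469/1587 = 142.7391
  Staff, Mystery: 618×337/1587 = 131.2325
  Staff, Romance: 618×402/1587 = 156.5444
  Staff, SciFi: 618×379/1587 = 147.5879
  Staff, Biography: 618×469/1587 = 182.6352
  Public, Mystery: 486×337/1587 = 103.2023
  Public, Romance: 486×402/1587 = 123.1078
  Public, SciFi: 486×379/1587 = 116.0643
  Public, Biography: 486×469/1587 = 143.6257
Contributions (O − E)²/E:
  (52 − 102.5652)²/102.5652 = 24.9289
  (199 − 122.3478)²/122.3478 = 48.0234
  (44 − 115.3478)²/115.3478 = 44.1318
  (188 − 142.7391)²/142.7391 = 14.3517
  (181 − 131.2325)²/131.2325 = 18.8734
  (136 − 156.5444)²/156.5444 = 2.6962
  (209 − 147.5879)²/147.5879 = 25.5539
  (92 − 182.6352)²/182.6352 = 44.9789
  (104 − 103.2023)²/103.2023 = 0.0062
  (67 − 123.1078)²/123.1078 = 25.5718
  (126 − 116.0643)²/116.0643 = 0.8505
  (189 − 143.6257)²/143.6257 = 14.3347
χ² = 24.9289 + 48.0234 + 44.1318 + 14.3517 + 18.8734 + 2.6962 + 25.5539 + 44.9789 + 0.0062 + 25.5718 + 0.8505 + 14.3347 = 264.301
df = (3−1)(4−1) = 6. Since 264.301 > 12.592, reject the null hypothesis of independence at α = 0.05.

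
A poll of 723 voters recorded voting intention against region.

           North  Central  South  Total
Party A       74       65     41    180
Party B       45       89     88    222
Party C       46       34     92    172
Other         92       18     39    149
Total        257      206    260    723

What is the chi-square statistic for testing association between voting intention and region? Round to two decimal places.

109.69

Grand total N = 723.
Expected counts (row total × column total / N):
  Party A, North: 180×257/723 = 63.983
  Party A, Central: 180×206/723 = 51.286
  Party A, South: 180×260/723 = 64.730
  Party B, North: 222×257/723 = 78.913
  Party B, Central: 222×206/723 = 63.253
  Party B, South: 222×260/723 = 79.834
  Party C, North: 172×257/723 = 61.140
  Party C, Central: 172×206/723 = 49.007
  Party C, South: 172×260/723 = 61.853
  Other, North: 149×257/723 = 52.964
  Other, Central: 149×206/723 = 42.454
  Other, South: 149×260/723 = 53.582
Contributions (O − E)²/E:
  (74 − 63.983)²/63.983 = 1.5682
  (65 − 51.286)²/51.286 = 3.6672
  (41 − 64.730)²/64.730 = 8.6994
  (45 − 78.913)²/78.913 = 14.5742
  (89 − 63.253)²/63.253 = 10.4803
  (88 − 79.834)²/79.834 = 0.8353
  (46 − 61.140)²/61.140 = 3.7491
  (34 − 49.007)²/49.007 = 4.5955
  (92 − 61.853)²/61.853 = 14.6936
  (92 − 52.964)²/52.964 = 28.7707
  (18 − 42.454)²/42.454 = 14.0858
  (39 − 53.582)²/53.582 = 3.9684
χ² = 1.5682 + 3.6672 + 8.6994 + 14.5742 + 10.4803 + 0.8353 + 3.7491 + 4.5955 + 14.6936 + 28.7707 + 14.0858 + 3.9684 = 109.69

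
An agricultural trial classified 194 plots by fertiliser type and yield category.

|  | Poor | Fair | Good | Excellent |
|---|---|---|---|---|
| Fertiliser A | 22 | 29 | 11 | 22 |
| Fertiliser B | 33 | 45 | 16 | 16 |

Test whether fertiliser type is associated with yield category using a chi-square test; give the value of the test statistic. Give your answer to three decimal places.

4.122

Row totals: 84, 110. Column totals: 55, 74, 27, 38. Grand total N = 194.
Expected counts (row total × column total / N):
  Fertiliser A, Poor: 84×55/194 = 23.8144
  Fertiliser A, Fair: 84×74/194 = 32.0412
  Fertiliser A, Good: 84×27/194 = 11.6907
  Fertiliser A, Excellent: 84×38/194 = 16.4536
  Fertiliser B, Poor: 110×55/194 = 31.1856
  Fertiliser B, Fair: 110×74/194 = 41.9588
  Fertiliser B, Good: 110×27/194 = 15.3093
  Fertiliser B, Excellent: 110×38/194 = 21.5464
Contributions (O − E)²/E:
  (22 − 23.8144)²/23.8144 = 0.1382
  (29 − 32.0412)²/32.0412 = 0.2887
  (11 − 11.6907)²/11.6907 = 0.0408
  (22 − 16.4536)²/16.4536 = 1.8697
  (33 − 31.1856)²/31.1856 = 0.1056
  (45 − 41.9588)²/41.9588 = 0.2204
  (16 − 15.3093)²/15.3093 = 0.0312
  (16 − 21.5464)²/21.5464 = 1.4277
χ² = 0.1382 + 0.2887 + 0.0408 + 1.8697 + 0.1056 + 0.2204 + 0.0312 + 1.4277 = 4.122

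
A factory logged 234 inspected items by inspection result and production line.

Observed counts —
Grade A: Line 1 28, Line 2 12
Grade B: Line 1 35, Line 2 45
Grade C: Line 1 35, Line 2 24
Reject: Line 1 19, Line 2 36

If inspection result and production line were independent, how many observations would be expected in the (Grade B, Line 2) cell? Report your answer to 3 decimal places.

Row total (Grade B) = 80; column total (Line 2) = 117; grand total N = 234.
Expected count = (row total × column total) / N = 80 × 117 / 234 = 40.000.

40.000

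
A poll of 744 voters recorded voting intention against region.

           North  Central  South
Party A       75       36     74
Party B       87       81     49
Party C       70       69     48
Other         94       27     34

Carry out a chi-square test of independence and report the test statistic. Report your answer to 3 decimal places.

Row totals: 185, 217, 187, 155. Column totals: 326, 213, 205. Grand total N = 744.
Expected counts (row total × column total / N):
  Party A, North: 185×326/744 = 81.0618
  Party A, Central: 185×213/744 = 52.9637
  Party A, South: 185×205/744 = 50.9745
  Party B, North: 217×326/744 = 95.0833
  Party B, Central: 217×213/744 = 62.1250
  Party B, South: 217×205/744 = 59.7917
  Party C, North: 187×326/744 = 81.9382
  Party C, Central: 187×213/744 = 53.5363
  Party C, South: 187×205/744 = 51.5255
  Other, North: 155×326/744 = 67.9167
  Other, Central: 155×213/744 = 44.3750
  Other, South: 155×205/744 = 42.7083
Contributions (O − E)²/E:
  (75 − 81.0618)²/81.0618 = 0.4533
  (36 − 52.9637)²/52.9637 = 5.4333
  (74 − 50.9745)²/50.9745 = 10.4008
  (87 − 95.0833)²/95.0833 = 0.6872
  (81 − 62.1250)²/62.1250 = 5.7347
  (49 − 59.7917)²/59.7917 = 1.9478
  (70 − 81.9382)²/81.9382 = 1.7394
  (69 − 53.5363)²/53.5363 = 4.4666
  (48 − 51.5255)²/51.5255 = 0.2412
  (94 − 67.9167)²/67.9167 = 10.0172
  (27 − 44.3750)²/44.3750 = 6.8032
  (34 − 42.7083)²/42.7083 = 1.7756
χ² = 0.4533 + 5.4333 + 10.4008 + 0.6872 + 5.7347 + 1.9478 + 1.7394 + 4.4666 + 0.2412 + 10.0172 + 6.8032 + 1.7756 = 49.700

49.700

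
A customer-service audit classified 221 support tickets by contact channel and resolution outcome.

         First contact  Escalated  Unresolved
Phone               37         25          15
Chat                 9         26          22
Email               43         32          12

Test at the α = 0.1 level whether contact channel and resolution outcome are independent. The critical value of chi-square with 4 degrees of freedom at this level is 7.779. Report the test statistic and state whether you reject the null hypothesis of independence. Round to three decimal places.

22.923; reject H₀

Row totals: 77, 57, 87. Column totals: 89, 83, 49. Grand total N = 221.
Expected counts (row total × column total / N):
  Phone, First contact: 77×89/221 = 31.0090
  Phone, Escalated: 77×83/221 = 28.9186
  Phone, Unresolved: 77×49/221 = 17.0724
  Chat, First contact: 57×89/221 = 22.9548
  Chat, Escalated: 57×83/221 = 21.4072
  Chat, Unresolved: 57×49/221 = 12.6380
  Email, First contact: 87×89/221 = 35.0362
  Email, Escalated: 87×83/221 = 32.6742
  Email, Unresolved: 87×49/221 = 19.2896
Contributions (O − E)²/E:
  (37 − 31.0090)²/31.0090 = 1.1575
  (25 − 28.9186)²/28.9186 = 0.5310
  (15 − 17.0724)²/17.0724 = 0.2516
  (9 − 22.9548)²/22.9548 = 8.4835
  (26 − 21.4072)²/21.4072 = 0.9854
  (22 − 12.6380)²/12.6380 = 6.9352
  (43 − 35.0362)²/35.0362 = 1.8102
  (32 − 32.6742)²/32.6742 = 0.0139
  (12 − 19.2896)²/19.2896 = 2.7548
χ² = 1.1575 + 0.5310 + 0.2516 + 8.4835 + 0.9854 + 6.9352 + 1.8102 + 0.0139 + 2.7548 = 22.923
df = (3−1)(3−1) = 4. Since 22.923 > 7.779, reject the null hypothesis of independence at α = 0.1.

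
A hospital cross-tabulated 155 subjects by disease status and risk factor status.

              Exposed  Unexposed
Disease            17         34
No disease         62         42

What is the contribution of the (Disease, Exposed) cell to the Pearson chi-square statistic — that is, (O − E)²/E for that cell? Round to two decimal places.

3.11

Row total (Disease) = 51; column total (Exposed) = 79; N = 155.
Expected count E = 51 × 79 / 155 = 25.994.
Contribution = (O − E)²/E = (17 − 25.994)² / 25.994 = 3.11.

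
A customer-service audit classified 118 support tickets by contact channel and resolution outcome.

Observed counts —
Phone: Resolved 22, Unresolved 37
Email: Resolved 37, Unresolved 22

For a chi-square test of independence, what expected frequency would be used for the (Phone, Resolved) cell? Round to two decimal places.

Row total (Phone) = 59; column total (Resolved) = 59; grand total N = 118.
Expected count = (row total × column total) / N = 59 × 59 / 118 = 29.50.

29.50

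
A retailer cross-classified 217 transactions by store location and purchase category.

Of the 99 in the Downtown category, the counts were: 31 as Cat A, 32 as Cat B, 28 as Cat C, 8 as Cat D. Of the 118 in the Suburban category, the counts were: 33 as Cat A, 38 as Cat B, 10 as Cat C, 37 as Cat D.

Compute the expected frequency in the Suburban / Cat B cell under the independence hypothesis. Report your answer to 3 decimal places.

Row total (Suburban) = 118; column total (Cat B) = 70; grand total N = 217.
Expected count = (row total × column total) / N = 118 × 70 / 217 = 38.065.

38.065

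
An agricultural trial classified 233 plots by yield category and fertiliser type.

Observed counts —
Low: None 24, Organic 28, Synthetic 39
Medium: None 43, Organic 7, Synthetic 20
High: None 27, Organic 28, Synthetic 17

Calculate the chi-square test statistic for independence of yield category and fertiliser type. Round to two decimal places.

Row totals: 91, 70, 72. Column totals: 94, 63, 76. Grand total N = 233.
Expected counts (row total × column total / N):
  Low, None: 91×94/233 = 36.7124
  Low, Organic: 91×63/233 = 24.6052
  Low, Synthetic: 91×76/233 = 29.6824
  Medium, None: 70×94/233 = 28.2403
  Medium, Organic: 70×63/233 = 18.9270
  Medium, Synthetic: 70×76/233 = 22.8326
  High, None: 72×94/233 = 29.0472
  High, Organic: 72×63/233 = 19.4678
  High, Synthetic: 72×76/233 = 23.4850
Contributions (O − E)²/E:
  (24 − 36.7124)²/36.7124 = 4.4019
  (28 − 24.6052)²/24.6052 = 0.4684
  (39 − 29.6824)²/29.6824 = 2.9249
  (43 − 28.2403)²/28.2403 = 7.7141
  (7 − 18.9270)²/18.9270 = 7.5159
  (20 − 22.8326)²/22.8326 = 0.3514
  (27 − 29.0472)²/29.0472 = 0.1443
  (28 − 19.4678)²/19.4678 = 3.7394
  (17 − 23.4850)²/23.4850 = 1.7907
χ² = 4.4019 + 0.4684 + 2.9249 + 7.7141 + 7.5159 + 0.3514 + 0.1443 + 3.7394 + 1.7907 = 29.05

29.05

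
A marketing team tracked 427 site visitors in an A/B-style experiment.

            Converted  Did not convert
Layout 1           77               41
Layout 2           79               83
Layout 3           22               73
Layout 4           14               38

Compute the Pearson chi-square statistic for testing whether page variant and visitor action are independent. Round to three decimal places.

Row totals: 118, 162, 95, 52. Column totals: 192, 235. Grand total N = 427.
Expected counts (row total × column total / N):
  Layout 1, Converted: 118×192/427 = 53.0585
  Layout 1, Did not convert: 118×235/427 = 64.9415
  Layout 2, Converted: 162×192/427 = 72.8431
  Layout 2, Did not convert: 162×235/427 = 89.1569
  Layout 3, Converted: 95×192/427 = 42.7166
  Layout 3, Did not convert: 95×235/427 = 52.2834
  Layout 4, Converted: 52×192/427 = 23.3817
  Layout 4, Did not convert: 52×235/427 = 28.6183
Contributions (O − E)²/E:
  (77 − 53.0585)²/53.0585 = 10.8031
  (41 − 64.9415)²/64.9415 = 8.8263
  (79 − 72.8431)²/72.8431 = 0.5204
  (83 − 89.1569)²/89.1569 = 0.4252
  (22 − 42.7166)²/42.7166 = 10.0471
  (73 − 52.2834)²/52.2834 = 8.2087
  (14 − 23.3817)²/23.3817 = 3.7643
  (38 − 28.6183)²/28.6183 = 3.0755
χ² = 10.8031 + 8.8263 + 0.5204 + 0.4252 + 10.0471 + 8.2087 + 3.7643 + 3.0755 = 45.671

45.671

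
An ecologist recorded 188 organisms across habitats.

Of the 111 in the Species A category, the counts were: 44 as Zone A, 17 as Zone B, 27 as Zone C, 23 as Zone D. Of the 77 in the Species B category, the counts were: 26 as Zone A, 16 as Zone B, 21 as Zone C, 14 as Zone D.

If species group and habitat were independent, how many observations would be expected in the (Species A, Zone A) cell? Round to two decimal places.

41.33

Row total (Species A) = 111; column total (Zone A) = 70; grand total N = 188.
Expected count = (row total × column total) / N = 111 × 70 / 188 = 41.33.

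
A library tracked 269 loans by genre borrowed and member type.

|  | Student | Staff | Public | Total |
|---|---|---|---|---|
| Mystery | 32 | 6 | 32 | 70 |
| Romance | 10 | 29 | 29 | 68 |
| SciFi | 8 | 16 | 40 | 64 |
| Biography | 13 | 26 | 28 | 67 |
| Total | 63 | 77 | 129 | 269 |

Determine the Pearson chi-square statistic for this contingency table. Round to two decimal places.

41.83

Grand total N = 269.
Expected counts (row total × column total / N):
  Mystery, Student: 70×63/269 = 16.3941
  Mystery, Staff: 70×77/269 = 20.0372
  Mystery, Public: 70×129/269 = 33.5688
  Romance, Student: 68×63/269 = 15.9257
  Romance, Staff: 68×77/269 = 19.4647
  Romance, Public: 68×129/269 = 32.6097
  SciFi, Student: 64×63/269 = 14.9888
  SciFi, Staff: 64×77/269 = 18.3197
  SciFi, Public: 64×129/269 = 30.6914
  Biography, Student: 67×63/269 = 15.6914
  Biography, Staff: 67×77/269 = 19.1784
  Biography, Public: 67×129/269 = 32.1301
Contributions (O − E)²/E:
  (32 − 16.3941)²/16.3941 = 14.8556
  (6 − 20.0372)²/20.0372 = 9.8339
  (32 − 33.5688)²/33.5688 = 0.0733
  (10 − 15.9257)²/15.9257 = 2.2049
  (29 − 19.4647)²/19.4647 = 4.6711
  (29 − 32.6097)²/32.6097 = 0.3996
  (8 − 14.9888)²/14.9888 = 3.2587
  (16 − 18.3197)²/18.3197 = 0.2937
  (40 − 30.6914)²/30.6914 = 2.8233
  (13 − 15.6914)²/15.6914 = 0.4616
  (26 − 19.1784)²/19.1784 = 2.4264
  (28 − 32.1301)²/32.1301 = 0.5309
χ² = 14.8556 + 9.8339 + 0.0733 + 2.2049 + 4.6711 + 0.3996 + 3.2587 + 0.2937 + 2.8233 + 0.4616 + 2.4264 + 0.5309 = 41.83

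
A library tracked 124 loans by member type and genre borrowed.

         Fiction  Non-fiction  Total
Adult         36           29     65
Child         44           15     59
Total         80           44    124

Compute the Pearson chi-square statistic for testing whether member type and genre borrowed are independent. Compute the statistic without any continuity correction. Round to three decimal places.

Grand total N = 124.
Expected counts (row total × column total / N):
  Adult, Fiction: 65×80/124 = 41.9355
  Adult, Non-fiction: 65×44/124 = 23.0645
  Child, Fiction: 59×80/124 = 38.0645
  Child, Non-fiction: 59×44/124 = 20.9355
Contributions (O − E)²/E:
  (36 − 41.9355)²/41.9355 = 0.8401
  (29 − 23.0645)²/23.0645 = 1.5275
  (44 − 38.0645)²/38.0645 = 0.9255
  (15 − 20.9355)²/20.9355 = 1.6828
χ² = 0.8401 + 1.5275 + 0.9255 + 1.6828 = 4.976

4.976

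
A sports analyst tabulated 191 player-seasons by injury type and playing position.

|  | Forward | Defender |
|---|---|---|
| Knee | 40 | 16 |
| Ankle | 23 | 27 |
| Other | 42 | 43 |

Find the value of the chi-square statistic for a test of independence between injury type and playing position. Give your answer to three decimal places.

8.815

Row totals: 56, 50, 85. Column totals: 105, 86. Grand total N = 191.
Expected counts (row total × column total / N):
  Knee, Forward: 56×105/191 = 30.78534
  Knee, Defender: 56×86/191 = 25.21466
  Ankle, Forward: 50×105/191 = 27.48691
  Ankle, Defender: 50×86/191 = 22.51309
  Other, Forward: 85×105/191 = 46.72775
  Other, Defender: 85×86/191 = 38.27225
Contributions (O − E)²/E:
  (40 − 30.78534)²/30.78534 = 2.7581
  (16 − 25.21466)²/25.21466 = 3.3675
  (23 − 27.48691)²/27.48691 = 0.7324
  (27 − 22.51309)²/22.51309 = 0.8943
  (42 − 46.72775)²/46.72775 = 0.4783
  (43 − 38.27225)²/38.27225 = 0.5840
χ² = 2.7581 + 3.3675 + 0.7324 + 0.8943 + 0.4783 + 0.5840 = 8.815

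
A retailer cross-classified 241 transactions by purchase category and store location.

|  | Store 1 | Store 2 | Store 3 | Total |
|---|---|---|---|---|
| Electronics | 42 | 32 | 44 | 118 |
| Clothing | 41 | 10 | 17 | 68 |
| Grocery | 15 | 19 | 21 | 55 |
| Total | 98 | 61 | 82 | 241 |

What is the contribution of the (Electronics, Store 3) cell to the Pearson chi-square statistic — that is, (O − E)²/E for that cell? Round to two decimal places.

Row total (Electronics) = 118; column total (Store 3) = 82; N = 241.
Expected count E = 118 × 82 / 241 = 40.149.
Contribution = (O − E)²/E = (44 − 40.149)² / 40.149 = 0.37.

0.37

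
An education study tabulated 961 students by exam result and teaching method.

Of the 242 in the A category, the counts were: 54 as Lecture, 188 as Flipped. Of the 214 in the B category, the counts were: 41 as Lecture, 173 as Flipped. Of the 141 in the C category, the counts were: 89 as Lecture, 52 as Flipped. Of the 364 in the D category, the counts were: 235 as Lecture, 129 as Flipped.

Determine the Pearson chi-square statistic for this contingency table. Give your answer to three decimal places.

Row totals: 242, 214, 141, 364. Column totals: 419, 542. Grand total N = 961.
Expected counts (row total × column total / N):
  A, Lecture: 242×419/961 = 105.5130
  A, Flipped: 242×542/961 = 136.4870
  B, Lecture: 214×419/961 = 93.3049
  B, Flipped: 214×542/961 = 120.6951
  C, Lecture: 141×419/961 = 61.4766
  C, Flipped: 141×542/961 = 79.5234
  D, Lecture: 364×419/961 = 158.7055
  D, Flipped: 364×542/961 = 205.2945
Contributions (O − E)²/E:
  (54 − 105.5130)²/105.5130 = 25.1494
  (188 − 136.4870)²/136.4870 = 19.4421
  (41 − 93.3049)²/93.3049 = 29.3211
  (173 − 120.6951)²/120.6951 = 22.6671
  (89 − 61.4766)²/61.4766 = 12.3224
  (52 − 79.5234)²/79.5234 = 9.5260
  (235 − 158.7055)²/158.7055 = 36.6771
  (129 − 205.2945)²/205.2945 = 28.3537
χ² = 25.1494 + 19.4421 + 29.3211 + 22.6671 + 12.3224 + 9.5260 + 36.6771 + 28.3537 = 183.459

183.459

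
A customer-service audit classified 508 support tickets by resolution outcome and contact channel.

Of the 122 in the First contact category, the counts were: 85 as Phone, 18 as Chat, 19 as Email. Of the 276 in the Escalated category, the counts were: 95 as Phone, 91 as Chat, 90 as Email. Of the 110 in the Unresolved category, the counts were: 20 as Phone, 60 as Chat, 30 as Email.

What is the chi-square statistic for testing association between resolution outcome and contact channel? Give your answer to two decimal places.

Row totals: 122, 276, 110. Column totals: 200, 169, 139. Grand total N = 508.
Expected counts (row total × column total / N):
  First contact, Phone: 122×200/508 = 48.0315
  First contact, Chat: 122×169/508 = 40.5866
  First contact, Email: 122×139/508 = 33.3819
  Escalated, Phone: 276×200/508 = 108.6614
  Escalated, Chat: 276×169/508 = 91.8189
  Escalated, Email: 276×139/508 = 75.5197
  Unresolved, Phone: 110×200/508 = 43.3071
  Unresolved, Chat: 110×169/508 = 36.5945
  Unresolved, Email: 110×139/508 = 30.0984
Contributions (O − E)²/E:
  (85 − 48.0315)²/48.0315 = 28.4536
  (18 − 40.5866)²/40.5866 = 12.5695
  (19 − 33.3819)²/33.3819 = 6.1961
  (95 − 108.6614)²/108.6614 = 1.7176
  (91 − 91.8189)²/91.8189 = 0.0073
  (90 − 75.5197)²/75.5197 = 2.7765
  (20 − 43.3071)²/43.3071 = 12.5435
  (60 − 36.5945)²/36.5945 = 14.9699
  (30 − 30.0984)²/30.0984 = 0.0003
χ² = 28.4536 + 12.5695 + 6.1961 + 1.7176 + 0.0073 + 2.7765 + 12.5435 + 14.9699 + 0.0003 = 79.23

79.23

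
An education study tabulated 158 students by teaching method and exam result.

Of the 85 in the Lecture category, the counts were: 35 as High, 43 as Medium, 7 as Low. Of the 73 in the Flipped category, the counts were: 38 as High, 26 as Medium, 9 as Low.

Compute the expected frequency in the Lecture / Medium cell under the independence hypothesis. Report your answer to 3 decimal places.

Row total (Lecture) = 85; column total (Medium) = 69; grand total N = 158.
Expected count = (row total × column total) / N = 85 × 69 / 158 = 37.120.

37.120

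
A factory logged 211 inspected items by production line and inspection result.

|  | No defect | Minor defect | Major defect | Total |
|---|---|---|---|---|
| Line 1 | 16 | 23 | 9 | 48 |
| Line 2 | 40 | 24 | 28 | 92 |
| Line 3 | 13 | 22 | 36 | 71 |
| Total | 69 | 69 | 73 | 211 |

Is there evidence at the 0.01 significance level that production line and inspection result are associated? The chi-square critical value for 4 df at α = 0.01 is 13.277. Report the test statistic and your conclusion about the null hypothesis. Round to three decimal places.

Grand total N = 211.
Expected counts (row total × column total / N):
  Line 1, No defect: 48×69/211 = 15.6967
  Line 1, Minor defect: 48×69/211 = 15.6967
  Line 1, Major defect: 48×73/211 = 16.6066
  Line 2, No defect: 92×69/211 = 30.0853
  Line 2, Minor defect: 92×69/211 = 30.0853
  Line 2, Major defect: 92×73/211 = 31.8294
  Line 3, No defect: 71×69/211 = 23.2180
  Line 3, Minor defect: 71×69/211 = 23.2180
  Line 3, Major defect: 71×73/211 = 24.5640
Contributions (O − E)²/E:
  (16 − 15.6967)²/15.6967 = 0.0059
  (23 − 15.6967)²/15.6967 = 3.3981
  (9 − 16.6066)²/16.6066 = 3.4842
  (40 − 30.0853)²/30.0853 = 3.2674
  (24 − 30.0853)²/30.0853 = 1.2309
  (28 − 31.8294)²/31.8294 = 0.4607
  (13 − 23.2180)²/23.2180 = 4.4968
  (22 − 23.2180)²/23.2180 = 0.0639
  (36 − 24.5640)²/24.5640 = 5.3241
χ² = 0.0059 + 3.3981 + 3.4842 + 3.2674 + 1.2309 + 0.4607 + 4.4968 + 0.0639 + 5.3241 = 21.732
df = (3−1)(3−1) = 4. Since 21.732 > 13.277, reject the null hypothesis of independence at α = 0.01.

21.732; reject H₀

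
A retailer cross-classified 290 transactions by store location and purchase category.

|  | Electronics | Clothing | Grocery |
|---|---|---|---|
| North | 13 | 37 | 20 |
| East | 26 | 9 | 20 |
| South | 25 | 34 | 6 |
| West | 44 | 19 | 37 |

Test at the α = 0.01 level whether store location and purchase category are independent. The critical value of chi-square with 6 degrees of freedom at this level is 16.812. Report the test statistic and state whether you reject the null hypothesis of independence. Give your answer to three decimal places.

Row totals: 70, 55, 65, 100. Column totals: 108, 99, 83. Grand total N = 290.
Expected counts (row total × column total / N):
  North, Electronics: 70×108/290 = 26.0690
  North, Clothing: 70×99/290 = 23.8966
  North, Grocery: 70×83/290 = 20.0345
  East, Electronics: 55×108/290 = 20.4828
  East, Clothing: 55×99/290 = 18.7759
  East, Grocery: 55×83/290 = 15.7414
  South, Electronics: 65×108/290 = 24.2069
  South, Clothing: 65×99/290 = 22.1897
  South, Grocery: 65×83/290 = 18.6034
  West, Electronics: 100×108/290 = 37.2414
  West, Clothing: 100×99/290 = 34.1379
  West, Grocery: 100×83/290 = 28.6207
Contributions (O − E)²/E:
  (13 − 26.0690)²/26.0690 = 6.5518
  (37 − 23.8966)²/23.8966 = 7.1851
  (20 − 20.0345)²/20.0345 = 0.0001
  (26 − 20.4828)²/20.4828 = 1.4861
  (9 − 18.7759)²/18.7759 = 5.0899
  (20 − 15.7414)²/15.7414 = 1.1521
  (25 − 24.2069)²/24.2069 = 0.0260
  (34 − 22.1897)²/22.1897 = 6.2859
  (6 − 18.6034)²/18.6034 = 8.5385
  (44 − 37.2414)²/37.2414 = 1.2266
  (19 − 34.1379)²/34.1379 = 6.7127
  (37 − 28.6207)²/28.6207 = 2.4532
χ² = 6.5518 + 7.1851 + 0.0001 + 1.4861 + 5.0899 + 1.1521 + 0.0260 + 6.2859 + 8.5385 + 1.2266 + 6.7127 + 2.4532 = 46.708
df = (4−1)(3−1) = 6. Since 46.708 > 16.812, reject the null hypothesis of independence at α = 0.01.

46.708; reject H₀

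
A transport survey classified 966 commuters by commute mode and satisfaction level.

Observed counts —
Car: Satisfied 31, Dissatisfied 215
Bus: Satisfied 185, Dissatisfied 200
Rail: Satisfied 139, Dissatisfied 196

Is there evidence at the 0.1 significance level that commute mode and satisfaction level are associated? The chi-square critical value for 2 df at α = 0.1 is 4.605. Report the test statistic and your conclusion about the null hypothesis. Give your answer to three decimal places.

Row totals: 246, 385, 335. Column totals: 355, 611. Grand total N = 966.
Expected counts (row total × column total / N):
  Car, Satisfied: 246×355/966 = 90.4037
  Car, Dissatisfied: 246×611/966 = 155.5963
  Bus, Satisfied: 385×355/966 = 141.4855
  Bus, Dissatisfied: 385×611/966 = 243.5145
  Rail, Satisfied: 335×355/966 = 123.1108
  Rail, Dissatisfied: 335×611/966 = 211.8892
Contributions (O − E)²/E:
  (31 − 90.4037)²/90.4037 = 39.0338
  (215 − 155.5963)²/155.5963 = 22.6792
  (185 − 141.4855)²/141.4855 = 13.3831
  (200 − 243.5145)²/243.5145 = 7.7758
  (139 − 123.1108)²/123.1108 = 2.0507
  (196 − 211.8892)²/211.8892 = 1.1915
χ² = 39.0338 + 22.6792 + 13.3831 + 7.7758 + 2.0507 + 1.1915 = 86.114
df = (3−1)(2−1) = 2. Since 86.114 > 4.605, reject the null hypothesis of independence at α = 0.1.

86.114; reject H₀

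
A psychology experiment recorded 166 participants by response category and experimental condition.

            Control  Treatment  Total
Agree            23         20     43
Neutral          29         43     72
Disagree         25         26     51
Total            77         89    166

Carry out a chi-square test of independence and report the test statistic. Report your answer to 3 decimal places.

Grand total N = 166.
Expected counts (row total × column total / N):
  Agree, Control: 43×77/166 = 19.9458
  Agree, Treatment: 43×89/166 = 23.0542
  Neutral, Control: 72×77/166 = 33.3976
  Neutral, Treatment: 72×89/166 = 38.6024
  Disagree, Control: 51×77/166 = 23.6566
  Disagree, Treatment: 51×89/166 = 27.3434
Contributions (O − E)²/E:
  (23 − 19.9458)²/19.9458 = 0.4677
  (20 − 23.0542)²/23.0542 = 0.4046
  (29 − 33.3976)²/33.3976 = 0.5791
  (43 − 38.6024)²/38.6024 = 0.5010
  (25 − 23.6566)²/23.6566 = 0.0763
  (26 − 27.3434)²/27.3434 = 0.0660
χ² = 0.4677 + 0.4046 + 0.5791 + 0.5010 + 0.0763 + 0.0660 = 2.095

2.095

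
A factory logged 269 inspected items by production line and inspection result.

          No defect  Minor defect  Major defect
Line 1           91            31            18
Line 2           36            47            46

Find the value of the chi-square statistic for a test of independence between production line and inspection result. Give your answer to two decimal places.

38.97

Row totals: 140, 129. Column totals: 127, 78, 64. Grand total N = 269.
Expected counts (row total × column total / N):
  Line 1, No defect: 140×127/269 = 66.097
  Line 1, Minor defect: 140×78/269 = 40.595
  Line 1, Major defect: 140×64/269 = 33.309
  Line 2, No defect: 129×127/269 = 60.903
  Line 2, Minor defect: 129×78/269 = 37.405
  Line 2, Major defect: 129×64/269 = 30.691
Contributions (O − E)²/E:
  (91 − 66.097)²/66.097 = 9.3826
  (31 − 40.595)²/40.595 = 2.2679
  (18 − 33.309)²/33.309 = 7.0361
  (36 − 60.903)²/60.903 = 10.1827
  (47 − 37.405)²/37.405 = 2.4613
  (46 − 30.691)²/30.691 = 7.6363
χ² = 9.3826 + 2.2679 + 7.0361 + 10.1827 + 2.4613 + 7.6363 = 38.97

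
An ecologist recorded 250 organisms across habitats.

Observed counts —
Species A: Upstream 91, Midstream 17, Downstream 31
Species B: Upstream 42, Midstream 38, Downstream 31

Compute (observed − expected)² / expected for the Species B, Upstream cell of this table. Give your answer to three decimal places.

Row total (Species B) = 111; column total (Upstream) = 133; N = 250.
Expected count E = 111 × 133 / 250 = 59.0520.
Contribution = (O − E)²/E = (42 − 59.0520)² / 59.0520 = 4.924.

4.924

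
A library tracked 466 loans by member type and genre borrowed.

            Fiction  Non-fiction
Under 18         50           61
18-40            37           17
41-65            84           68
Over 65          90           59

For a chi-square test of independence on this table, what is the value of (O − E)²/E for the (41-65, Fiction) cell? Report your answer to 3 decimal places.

Row total (41-65) = 152; column total (Fiction) = 261; N = 466.
Expected count E = 152 × 261 / 466 = 85.1330.
Contribution = (O − E)²/E = (84 − 85.1330)² / 85.1330 = 0.015.

0.015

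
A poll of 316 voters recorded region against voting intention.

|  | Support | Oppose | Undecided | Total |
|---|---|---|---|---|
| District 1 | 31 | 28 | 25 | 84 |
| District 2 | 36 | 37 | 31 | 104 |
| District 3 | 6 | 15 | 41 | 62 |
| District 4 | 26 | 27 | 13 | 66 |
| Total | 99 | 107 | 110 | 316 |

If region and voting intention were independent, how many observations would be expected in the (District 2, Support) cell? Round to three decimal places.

Row total (District 2) = 104; column total (Support) = 99; grand total N = 316.
Expected count = (row total × column total) / N = 104 × 99 / 316 = 32.582.

32.582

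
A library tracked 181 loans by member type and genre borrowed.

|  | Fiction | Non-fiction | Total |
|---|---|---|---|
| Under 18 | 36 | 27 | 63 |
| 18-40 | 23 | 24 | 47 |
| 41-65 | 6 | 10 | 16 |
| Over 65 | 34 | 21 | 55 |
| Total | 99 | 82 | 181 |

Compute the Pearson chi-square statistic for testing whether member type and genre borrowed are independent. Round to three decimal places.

3.817

Grand total N = 181.
Expected counts (row total × column total / N):
  Under 18, Fiction: 63×99/181 = 34.4586
  Under 18, Non-fiction: 63×82/181 = 28.5414
  18-40, Fiction: 47×99/181 = 25.7072
  18-40, Non-fiction: 47×82/181 = 21.2928
  41-65, Fiction: 16×99/181 = 8.7514
  41-65, Non-fiction: 16×82/181 = 7.2486
  Over 65, Fiction: 55×99/181 = 30.0829
  Over 65, Non-fiction: 55×82/181 = 24.9171
Contributions (O − E)²/E:
  (36 − 34.4586)²/34.4586 = 0.0689
  (27 − 28.5414)²/28.5414 = 0.0832
  (23 − 25.7072)²/25.7072 = 0.2851
  (24 − 21.2928)²/21.2928 = 0.3442
  (6 − 8.7514)²/8.7514 = 0.8650
  (10 − 7.2486)²/7.2486 = 1.0444
  (34 − 30.0829)²/30.0829 = 0.5100
  (21 − 24.9171)²/24.9171 = 0.6158
χ² = 0.0689 + 0.0832 + 0.2851 + 0.3442 + 0.8650 + 1.0444 + 0.5100 + 0.6158 = 3.817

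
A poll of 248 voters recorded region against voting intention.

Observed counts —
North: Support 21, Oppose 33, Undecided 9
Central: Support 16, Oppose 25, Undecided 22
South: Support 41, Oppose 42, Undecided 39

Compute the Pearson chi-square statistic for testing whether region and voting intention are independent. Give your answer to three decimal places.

10.258

Row totals: 63, 63, 122. Column totals: 78, 100, 70. Grand total N = 248.
Expected counts (row total × column total / N):
  North, Support: 63×78/248 = 19.8145
  North, Oppose: 63×100/248 = 25.4032
  North, Undecided: 63×70/248 = 17.7823
  Central, Support: 63×78/248 = 19.8145
  Central, Oppose: 63×100/248 = 25.4032
  Central, Undecided: 63×70/248 = 17.7823
  South, Support: 122×78/248 = 38.3710
  South, Oppose: 122×100/248 = 49.1935
  South, Undecided: 122×70/248 = 34.4355
Contributions (O − E)²/E:
  (21 − 19.8145)²/19.8145 = 0.0709
  (33 − 25.4032)²/25.4032 = 2.2718
  (9 − 17.7823)²/17.7823 = 4.3374
  (16 − 19.8145)²/19.8145 = 0.7343
  (25 − 25.4032)²/25.4032 = 0.0064
  (22 − 17.7823)²/17.7823 = 1.0004
  (41 − 38.3710)²/38.3710 = 0.1801
  (42 − 49.1935)²/49.1935 = 1.0519
  (39 − 34.4355)²/34.4355 = 0.6050
χ² = 0.0709 + 2.2718 + 4.3374 + 0.7343 + 0.0064 + 1.0004 + 0.1801 + 1.0519 + 0.6050 = 10.258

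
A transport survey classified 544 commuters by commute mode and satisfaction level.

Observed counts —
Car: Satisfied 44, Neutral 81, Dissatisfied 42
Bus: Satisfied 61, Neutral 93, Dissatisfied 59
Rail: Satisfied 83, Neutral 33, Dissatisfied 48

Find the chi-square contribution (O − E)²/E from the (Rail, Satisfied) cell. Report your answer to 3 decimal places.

Row total (Rail) = 164; column total (Satisfied) = 188; N = 544.
Expected count E = 164 × 188 / 544 = 56.6765.
Contribution = (O − E)²/E = (83 − 56.6765)² / 56.6765 = 12.226.

12.226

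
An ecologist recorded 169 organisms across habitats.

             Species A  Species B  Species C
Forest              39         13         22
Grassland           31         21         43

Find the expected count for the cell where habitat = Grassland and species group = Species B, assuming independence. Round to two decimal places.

19.11

Row total (Grassland) = 95; column total (Species B) = 34; grand total N = 169.
Expected count = (row total × column total) / N = 95 × 34 / 169 = 19.11.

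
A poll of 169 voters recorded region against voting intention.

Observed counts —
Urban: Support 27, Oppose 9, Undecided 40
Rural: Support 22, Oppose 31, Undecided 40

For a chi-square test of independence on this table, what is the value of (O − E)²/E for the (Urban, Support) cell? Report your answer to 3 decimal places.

Row total (Urban) = 76; column total (Support) = 49; N = 169.
Expected count E = 76 × 49 / 169 = 22.0355.
Contribution = (O − E)²/E = (27 − 22.0355)² / 22.0355 = 1.118.

1.118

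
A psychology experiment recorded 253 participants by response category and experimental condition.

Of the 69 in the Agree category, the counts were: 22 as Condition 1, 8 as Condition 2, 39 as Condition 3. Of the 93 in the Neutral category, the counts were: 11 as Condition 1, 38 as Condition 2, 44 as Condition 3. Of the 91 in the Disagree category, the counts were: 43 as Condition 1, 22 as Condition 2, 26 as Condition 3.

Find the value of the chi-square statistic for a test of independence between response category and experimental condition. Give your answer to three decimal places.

Row totals: 69, 93, 91. Column totals: 76, 68, 109. Grand total N = 253.
Expected counts (row total × column total / N):
  Agree, Condition 1: 69×76/253 = 20.7273
  Agree, Condition 2: 69×68/253 = 18.5455
  Agree, Condition 3: 69×109/253 = 29.7273
  Neutral, Condition 1: 93×76/253 = 27.9368
  Neutral, Condition 2: 93×68/253 = 24.9960
  Neutral, Condition 3: 93×109/253 = 40.0672
  Disagree, Condition 1: 91×76/253 = 27.3360
  Disagree, Condition 2: 91×68/253 = 24.4585
  Disagree, Condition 3: 91×109/253 = 39.2055
Contributions (O − E)²/E:
  (22 − 20.7273)²/20.7273 = 0.0781
  (8 − 18.5455)²/18.5455 = 5.9965
  (39 − 29.7273)²/29.7273 = 2.8924
  (11 − 27.9368)²/27.9368 = 10.2680
  (38 − 24.9960)²/24.9960 = 6.7652
  (44 − 40.0672)²/40.0672 = 0.3860
  (43 − 27.3360)²/27.3360 = 8.9757
  (22 − 24.4585)²/24.4585 = 0.2471
  (26 − 39.2055)²/39.2055 = 4.4480
χ² = 0.0781 + 5.9965 + 2.8924 + 10.2680 + 6.7652 + 0.3860 + 8.9757 + 0.2471 + 4.4480 = 40.057

40.057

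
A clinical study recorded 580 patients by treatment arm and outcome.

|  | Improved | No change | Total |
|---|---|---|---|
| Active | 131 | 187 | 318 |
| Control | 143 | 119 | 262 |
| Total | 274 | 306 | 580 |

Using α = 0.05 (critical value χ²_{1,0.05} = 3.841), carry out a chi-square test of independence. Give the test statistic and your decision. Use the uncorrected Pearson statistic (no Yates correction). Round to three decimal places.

10.326; reject H₀

Grand total N = 580.
Expected counts (row total × column total / N):
  Active, Improved: 318×274/580 = 150.2276
  Active, No change: 318×306/580 = 167.7724
  Control, Improved: 262×274/580 = 123.7724
  Control, No change: 262×306/580 = 138.2276
Contributions (O − E)²/E:
  (131 − 150.2276)²/150.2276 = 2.4609
  (187 − 167.7724)²/167.7724 = 2.2036
  (143 − 123.7724)²/123.7724 = 2.9869
  (119 − 138.2276)²/138.2276 = 2.6746
χ² = 2.4609 + 2.2036 + 2.9869 + 2.6746 = 10.326
df = (2−1)(2−1) = 1. Since 10.326 > 3.841, reject the null hypothesis of independence at α = 0.05.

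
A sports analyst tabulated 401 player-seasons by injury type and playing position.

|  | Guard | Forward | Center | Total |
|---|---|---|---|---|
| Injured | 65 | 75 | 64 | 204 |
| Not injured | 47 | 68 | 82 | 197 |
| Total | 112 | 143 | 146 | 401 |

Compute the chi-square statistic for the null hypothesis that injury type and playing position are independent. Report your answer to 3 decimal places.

5.334

Grand total N = 401.
Expected counts (row total × column total / N):
  Injured, Guard: 204×112/401 = 56.9776
  Injured, Forward: 204×143/401 = 72.7481
  Injured, Center: 204×146/401 = 74.2743
  Not injured, Guard: 197×112/401 = 55.0224
  Not injured, Forward: 197×143/401 = 70.2519
  Not injured, Center: 197×146/401 = 71.7257
Contributions (O − E)²/E:
  (65 − 56.9776)²/56.9776 = 1.1295
  (75 − 72.7481)²/72.7481 = 0.0697
  (64 − 74.2743)²/74.2743 = 1.4212
  (47 − 55.0224)²/55.0224 = 1.1697
  (68 − 70.2519)²/70.2519 = 0.0722
  (82 − 71.7257)²/71.7257 = 1.4717
χ² = 1.1295 + 0.0697 + 1.4212 + 1.1697 + 0.0722 + 1.4717 = 5.334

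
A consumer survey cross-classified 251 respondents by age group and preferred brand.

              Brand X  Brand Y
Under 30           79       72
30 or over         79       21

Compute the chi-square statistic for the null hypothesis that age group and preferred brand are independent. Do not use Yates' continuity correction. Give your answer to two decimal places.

Row totals: 151, 100. Column totals: 158, 93. Grand total N = 251.
Expected counts (row total × column total / N):
  Under 30, Brand X: 151×158/251 = 95.052
  Under 30, Brand Y: 151×93/251 = 55.948
  30 or over, Brand X: 100×158/251 = 62.948
  30 or over, Brand Y: 100×93/251 = 37.052
Contributions (O − E)²/E:
  (79 − 95.052)²/95.052 = 2.7108
  (72 − 55.948)²/55.948 = 4.6055
  (79 − 62.948)²/62.948 = 4.0933
  (21 − 37.052)²/37.052 = 6.9542
χ² = 2.7108 + 4.6055 + 4.0933 + 6.9542 = 18.36

18.36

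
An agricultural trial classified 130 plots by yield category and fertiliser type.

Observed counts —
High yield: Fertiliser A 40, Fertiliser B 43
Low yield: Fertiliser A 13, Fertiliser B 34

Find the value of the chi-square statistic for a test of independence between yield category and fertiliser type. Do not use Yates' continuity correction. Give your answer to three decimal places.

5.239

Row totals: 83, 47. Column totals: 53, 77. Grand total N = 130.
Expected counts (row total × column total / N):
  High yield, Fertiliser A: 83×53/130 = 33.8385
  High yield, Fertiliser B: 83×77/130 = 49.1615
  Low yield, Fertiliser A: 47×53/130 = 19.1615
  Low yield, Fertiliser B: 47×77/130 = 27.8385
Contributions (O − E)²/E:
  (40 − 33.8385)²/33.8385 = 1.1219
  (43 − 49.1615)²/49.1615 = 0.7722
  (13 − 19.1615)²/19.1615 = 1.9813
  (34 − 27.8385)²/27.8385 = 1.3637
χ² = 1.1219 + 0.7722 + 1.9813 + 1.3637 = 5.239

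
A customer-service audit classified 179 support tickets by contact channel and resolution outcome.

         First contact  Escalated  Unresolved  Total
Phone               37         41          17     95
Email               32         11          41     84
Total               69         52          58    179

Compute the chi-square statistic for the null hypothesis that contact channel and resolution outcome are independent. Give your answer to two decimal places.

Grand total N = 179.
Expected counts (row total × column total / N):
  Phone, First contact: 95×69/179 = 36.620
  Phone, Escalated: 95×52/179 = 27.598
  Phone, Unresolved: 95×58/179 = 30.782
  Email, First contact: 84×69/179 = 32.380
  Email, Escalated: 84×52/179 = 24.402
  Email, Unresolved: 84×58/179 = 27.218
Contributions (O − E)²/E:
  (37 − 36.620)²/36.620 = 0.0039
  (41 − 27.598)²/27.598 = 6.5082
  (17 − 30.782)²/30.782 = 6.1706
  (32 − 32.380)²/32.380 = 0.0045
  (11 − 24.402)²/24.402 = 7.3606
  (41 − 27.218)²/27.218 = 6.9786
χ² = 0.0039 + 6.5082 + 6.1706 + 0.0045 + 7.3606 + 6.9786 = 27.03

27.03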